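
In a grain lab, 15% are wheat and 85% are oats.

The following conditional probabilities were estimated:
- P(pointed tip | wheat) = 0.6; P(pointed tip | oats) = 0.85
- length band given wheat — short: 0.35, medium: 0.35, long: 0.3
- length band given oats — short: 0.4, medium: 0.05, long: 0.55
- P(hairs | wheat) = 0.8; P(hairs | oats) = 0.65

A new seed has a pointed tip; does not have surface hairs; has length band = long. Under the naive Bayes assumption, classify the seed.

wheat: 0.15 × 0.6 × 0.3 × (1−0.8) = 0.0054
oats: 0.85 × 0.85 × 0.55 × (1−0.65) = 0.13908125
Highest score → oats.

oats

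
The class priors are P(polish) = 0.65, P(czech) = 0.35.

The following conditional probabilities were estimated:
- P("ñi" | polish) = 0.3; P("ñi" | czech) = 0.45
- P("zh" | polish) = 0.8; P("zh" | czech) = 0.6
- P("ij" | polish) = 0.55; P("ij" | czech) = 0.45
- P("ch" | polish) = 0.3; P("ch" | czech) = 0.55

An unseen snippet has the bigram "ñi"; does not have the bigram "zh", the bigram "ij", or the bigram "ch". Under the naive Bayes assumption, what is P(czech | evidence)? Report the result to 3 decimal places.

0.559

polish: 0.65 × 0.3 × (1−0.8) × (1−0.55) × (1−0.3) = 0.012285
czech: 0.35 × 0.45 × (1−0.6) × (1−0.45) × (1−0.55) = 0.0155925
P(czech | x) = 0.0155925 / 0.0278775 ≈ 0.559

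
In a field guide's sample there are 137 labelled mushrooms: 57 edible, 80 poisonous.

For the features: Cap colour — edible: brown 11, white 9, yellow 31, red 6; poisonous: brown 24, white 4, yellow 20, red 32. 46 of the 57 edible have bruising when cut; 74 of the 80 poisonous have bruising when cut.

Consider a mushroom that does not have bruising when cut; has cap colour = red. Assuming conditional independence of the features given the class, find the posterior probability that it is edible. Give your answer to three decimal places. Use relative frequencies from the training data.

edible: (57/137) × (6/57) × (11/57) ≈ 0.00845179
poisonous: (80/137) × (32/80) × (6/80) ≈ 0.0175182
P(edible | x) = 0.00845179 / 0.02596999 ≈ 0.325

0.325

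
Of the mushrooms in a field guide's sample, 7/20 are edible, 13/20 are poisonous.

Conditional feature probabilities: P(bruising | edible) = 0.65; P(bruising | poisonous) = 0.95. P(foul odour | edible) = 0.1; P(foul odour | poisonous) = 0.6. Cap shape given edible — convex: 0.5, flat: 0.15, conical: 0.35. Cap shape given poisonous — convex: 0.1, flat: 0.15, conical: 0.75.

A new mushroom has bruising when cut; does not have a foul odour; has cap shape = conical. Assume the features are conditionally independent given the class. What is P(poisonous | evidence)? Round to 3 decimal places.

edible: 0.35 × 0.65 × (1−0.1) × 0.35 = 0.0716625
poisonous: 0.65 × 0.95 × (1−0.6) × 0.75 = 0.18525
P(poisonous | x) = 0.18525 / 0.2569125 ≈ 0.721

0.721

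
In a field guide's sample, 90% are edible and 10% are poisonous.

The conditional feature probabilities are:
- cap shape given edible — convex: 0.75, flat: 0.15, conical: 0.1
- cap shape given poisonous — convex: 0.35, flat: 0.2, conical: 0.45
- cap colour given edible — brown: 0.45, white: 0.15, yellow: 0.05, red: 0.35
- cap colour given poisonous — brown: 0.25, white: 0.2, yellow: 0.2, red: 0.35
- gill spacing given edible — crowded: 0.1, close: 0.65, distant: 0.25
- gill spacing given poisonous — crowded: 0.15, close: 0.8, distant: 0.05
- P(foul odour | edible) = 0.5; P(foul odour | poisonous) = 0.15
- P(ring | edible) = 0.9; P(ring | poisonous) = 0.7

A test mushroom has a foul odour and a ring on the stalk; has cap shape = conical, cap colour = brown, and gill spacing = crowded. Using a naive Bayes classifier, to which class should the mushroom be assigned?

edible

edible: 0.9 × 0.1 × 0.45 × 0.1 × 0.5 × 0.9 = 0.0018225
poisonous: 0.1 × 0.45 × 0.25 × 0.15 × 0.15 × 0.7 = 0.0001771875
Highest score → edible.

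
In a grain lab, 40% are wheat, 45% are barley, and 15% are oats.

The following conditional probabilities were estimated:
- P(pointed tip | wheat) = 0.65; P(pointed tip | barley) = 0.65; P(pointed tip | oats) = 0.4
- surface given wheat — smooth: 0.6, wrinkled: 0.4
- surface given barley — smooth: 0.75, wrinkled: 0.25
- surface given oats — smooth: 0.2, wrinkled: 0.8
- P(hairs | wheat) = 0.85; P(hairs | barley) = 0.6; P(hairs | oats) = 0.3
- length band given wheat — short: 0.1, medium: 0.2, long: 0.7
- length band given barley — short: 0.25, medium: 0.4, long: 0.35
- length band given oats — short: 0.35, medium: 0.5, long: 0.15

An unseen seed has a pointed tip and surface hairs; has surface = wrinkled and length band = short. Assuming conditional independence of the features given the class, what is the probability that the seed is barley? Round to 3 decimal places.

0.441

wheat: 0.4 × 0.65 × 0.4 × 0.85 × 0.1 = 0.00884
barley: 0.45 × 0.65 × 0.25 × 0.6 × 0.25 = 0.01096875
oats: 0.15 × 0.4 × 0.8 × 0.3 × 0.35 = 0.00504
P(barley | x) = 0.01096875 / 0.02484875 ≈ 0.441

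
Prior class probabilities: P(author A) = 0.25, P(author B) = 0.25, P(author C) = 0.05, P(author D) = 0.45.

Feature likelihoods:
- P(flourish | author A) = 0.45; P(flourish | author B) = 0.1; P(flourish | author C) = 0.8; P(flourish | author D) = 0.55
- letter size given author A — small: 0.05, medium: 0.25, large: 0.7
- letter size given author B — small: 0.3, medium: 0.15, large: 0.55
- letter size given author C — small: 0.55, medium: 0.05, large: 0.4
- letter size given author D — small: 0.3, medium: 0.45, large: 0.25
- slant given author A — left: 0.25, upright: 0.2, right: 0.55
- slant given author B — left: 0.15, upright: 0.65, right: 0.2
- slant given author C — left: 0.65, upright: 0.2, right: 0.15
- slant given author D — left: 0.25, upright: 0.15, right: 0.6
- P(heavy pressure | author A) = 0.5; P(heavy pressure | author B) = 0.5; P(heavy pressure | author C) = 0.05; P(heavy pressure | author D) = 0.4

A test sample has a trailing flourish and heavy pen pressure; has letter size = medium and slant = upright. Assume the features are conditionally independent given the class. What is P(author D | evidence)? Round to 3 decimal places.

author A: 0.25 × 0.45 × 0.25 × 0.2 × 0.5 = 0.0028125
author B: 0.25 × 0.1 × 0.15 × 0.65 × 0.5 = 0.00121875
author C: 0.05 × 0.8 × 0.05 × 0.2 × 0.05 = 0.00002
author D: 0.45 × 0.55 × 0.45 × 0.15 × 0.4 = 0.0066825
P(author D | x) = 0.0066825 / 0.01073375 ≈ 0.623

0.623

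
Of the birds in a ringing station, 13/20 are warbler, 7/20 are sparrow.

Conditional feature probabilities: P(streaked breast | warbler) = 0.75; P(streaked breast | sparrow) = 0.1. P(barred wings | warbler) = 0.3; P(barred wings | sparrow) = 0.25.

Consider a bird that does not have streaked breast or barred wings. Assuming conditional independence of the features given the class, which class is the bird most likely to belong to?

warbler: 0.65 × (1−0.75) × (1−0.3) = 0.11375
sparrow: 0.35 × (1−0.1) × (1−0.25) = 0.23625
Highest score → sparrow.

sparrow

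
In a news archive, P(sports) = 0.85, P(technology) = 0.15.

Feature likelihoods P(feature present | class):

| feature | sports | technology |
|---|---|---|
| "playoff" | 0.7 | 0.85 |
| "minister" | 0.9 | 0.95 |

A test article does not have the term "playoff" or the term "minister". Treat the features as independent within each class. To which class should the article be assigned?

sports: 0.85 × (1−0.7) × (1−0.9) = 0.0255
technology: 0.15 × (1−0.85) × (1−0.95) = 0.001125
Highest score → sports.

sports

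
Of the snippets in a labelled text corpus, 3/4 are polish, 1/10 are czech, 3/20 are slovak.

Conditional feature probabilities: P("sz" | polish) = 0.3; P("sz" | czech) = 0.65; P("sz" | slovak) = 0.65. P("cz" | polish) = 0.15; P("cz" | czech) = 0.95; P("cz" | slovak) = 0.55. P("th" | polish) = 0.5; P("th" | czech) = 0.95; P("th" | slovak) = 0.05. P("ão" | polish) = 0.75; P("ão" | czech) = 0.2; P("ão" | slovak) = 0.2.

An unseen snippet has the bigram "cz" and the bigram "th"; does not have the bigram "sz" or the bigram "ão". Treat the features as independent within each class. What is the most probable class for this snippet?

polish: 0.75 × (1−0.3) × 0.15 × 0.5 × (1−0.75) = 0.00984375
czech: 0.1 × (1−0.65) × 0.95 × 0.95 × (1−0.2) = 0.02527
slovak: 0.15 × (1−0.65) × 0.55 × 0.05 × (1−0.2) = 0.001155
Highest score → czech.

czech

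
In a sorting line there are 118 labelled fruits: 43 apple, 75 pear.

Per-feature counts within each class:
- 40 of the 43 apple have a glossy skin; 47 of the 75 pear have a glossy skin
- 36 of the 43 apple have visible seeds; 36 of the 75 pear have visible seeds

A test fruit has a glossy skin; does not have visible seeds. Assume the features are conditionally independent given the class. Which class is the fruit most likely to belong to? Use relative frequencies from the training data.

pear

apple: (43/118) × (40/43) × (7/43) ≈ 0.0551833
pear: (75/118) × (47/75) × (39/75) ≈ 0.207119
Highest score → pear.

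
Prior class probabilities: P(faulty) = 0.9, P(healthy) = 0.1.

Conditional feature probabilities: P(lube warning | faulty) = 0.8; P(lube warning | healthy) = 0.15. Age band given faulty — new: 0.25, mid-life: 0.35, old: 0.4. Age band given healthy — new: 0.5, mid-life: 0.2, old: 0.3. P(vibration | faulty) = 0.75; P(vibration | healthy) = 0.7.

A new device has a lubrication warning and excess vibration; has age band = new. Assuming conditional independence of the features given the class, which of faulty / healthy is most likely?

faulty: 0.9 × 0.8 × 0.25 × 0.75 = 0.135
healthy: 0.1 × 0.15 × 0.5 × 0.7 = 0.00525
Highest score → faulty.

faulty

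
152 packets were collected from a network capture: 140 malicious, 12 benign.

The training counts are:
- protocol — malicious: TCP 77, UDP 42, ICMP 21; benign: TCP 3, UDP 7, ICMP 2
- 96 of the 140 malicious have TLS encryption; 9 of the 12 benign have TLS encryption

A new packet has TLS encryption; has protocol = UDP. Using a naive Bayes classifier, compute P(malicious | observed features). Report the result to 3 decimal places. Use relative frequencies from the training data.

0.846

malicious: (140/152) × (42/140) × (96/140) ≈ 0.189474
benign: (12/152) × (7/12) × (9/12) ≈ 0.0345395
P(malicious | x) = 0.189474 / 0.2240135 ≈ 0.846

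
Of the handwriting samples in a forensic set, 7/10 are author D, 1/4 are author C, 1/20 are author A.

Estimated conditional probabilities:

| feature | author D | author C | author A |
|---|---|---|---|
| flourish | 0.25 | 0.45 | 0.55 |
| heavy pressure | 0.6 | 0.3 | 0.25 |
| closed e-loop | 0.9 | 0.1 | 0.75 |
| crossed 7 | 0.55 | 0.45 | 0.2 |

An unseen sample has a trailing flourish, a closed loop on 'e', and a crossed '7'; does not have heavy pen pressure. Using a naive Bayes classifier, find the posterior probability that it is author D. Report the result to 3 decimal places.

author D: 0.7 × 0.25 × (1−0.6) × 0.9 × 0.55 = 0.03465
author C: 0.25 × 0.45 × (1−0.3) × 0.1 × 0.45 = 0.00354375
author A: 0.05 × 0.55 × (1−0.25) × 0.75 × 0.2 = 0.00309375
P(author D | x) = 0.03465 / 0.0412875 ≈ 0.839

0.839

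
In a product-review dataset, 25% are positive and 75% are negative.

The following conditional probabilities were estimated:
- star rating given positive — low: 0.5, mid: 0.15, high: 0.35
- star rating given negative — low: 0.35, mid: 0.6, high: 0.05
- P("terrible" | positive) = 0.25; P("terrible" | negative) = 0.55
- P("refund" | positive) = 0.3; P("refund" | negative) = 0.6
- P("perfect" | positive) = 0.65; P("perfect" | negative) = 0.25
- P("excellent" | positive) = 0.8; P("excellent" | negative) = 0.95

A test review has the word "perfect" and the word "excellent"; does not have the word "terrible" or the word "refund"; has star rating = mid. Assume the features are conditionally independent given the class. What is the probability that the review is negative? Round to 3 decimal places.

0.653

positive: 0.25 × 0.15 × (1−0.25) × (1−0.3) × 0.65 × 0.8 = 0.0102375
negative: 0.75 × 0.6 × (1−0.55) × (1−0.6) × 0.25 × 0.95 = 0.0192375
P(negative | x) = 0.0192375 / 0.029475 ≈ 0.653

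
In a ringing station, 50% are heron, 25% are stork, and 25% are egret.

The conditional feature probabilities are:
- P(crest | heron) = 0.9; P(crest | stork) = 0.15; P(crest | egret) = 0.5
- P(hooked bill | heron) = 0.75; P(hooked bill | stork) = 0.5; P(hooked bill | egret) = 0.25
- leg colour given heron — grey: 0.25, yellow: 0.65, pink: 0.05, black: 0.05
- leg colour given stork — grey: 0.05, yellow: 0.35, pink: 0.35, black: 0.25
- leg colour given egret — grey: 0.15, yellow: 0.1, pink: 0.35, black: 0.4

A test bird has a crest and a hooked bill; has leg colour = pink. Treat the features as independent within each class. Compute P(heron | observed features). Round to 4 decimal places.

0.4909

heron: 0.5 × 0.9 × 0.75 × 0.05 = 0.016875
stork: 0.25 × 0.15 × 0.5 × 0.35 = 0.0065625
egret: 0.25 × 0.5 × 0.25 × 0.35 = 0.0109375
P(heron | x) = 0.016875 / 0.034375 ≈ 0.4909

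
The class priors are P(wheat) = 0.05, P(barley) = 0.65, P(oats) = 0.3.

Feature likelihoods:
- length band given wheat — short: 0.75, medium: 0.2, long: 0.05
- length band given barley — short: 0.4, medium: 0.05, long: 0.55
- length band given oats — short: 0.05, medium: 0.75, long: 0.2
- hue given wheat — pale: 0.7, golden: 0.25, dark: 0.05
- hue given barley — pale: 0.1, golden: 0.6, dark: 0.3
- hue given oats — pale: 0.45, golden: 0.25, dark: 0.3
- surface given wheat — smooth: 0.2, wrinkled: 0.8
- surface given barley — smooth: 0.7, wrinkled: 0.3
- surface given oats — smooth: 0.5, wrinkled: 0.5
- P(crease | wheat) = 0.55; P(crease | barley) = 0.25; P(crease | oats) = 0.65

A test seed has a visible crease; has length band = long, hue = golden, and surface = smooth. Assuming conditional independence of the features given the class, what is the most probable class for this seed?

wheat: 0.05 × 0.05 × 0.25 × 0.2 × 0.55 = 0.00006875
barley: 0.65 × 0.55 × 0.6 × 0.7 × 0.25 = 0.0375375
oats: 0.3 × 0.2 × 0.25 × 0.5 × 0.65 = 0.004875
Highest score → barley.

barley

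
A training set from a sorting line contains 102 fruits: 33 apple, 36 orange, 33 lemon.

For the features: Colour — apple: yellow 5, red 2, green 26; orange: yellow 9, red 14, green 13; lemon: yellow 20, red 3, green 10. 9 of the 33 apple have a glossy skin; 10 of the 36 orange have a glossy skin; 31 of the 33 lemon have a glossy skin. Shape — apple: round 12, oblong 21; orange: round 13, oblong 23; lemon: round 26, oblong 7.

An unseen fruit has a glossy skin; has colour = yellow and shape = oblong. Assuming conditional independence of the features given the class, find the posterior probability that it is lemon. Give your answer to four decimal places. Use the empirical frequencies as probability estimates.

apple: (33/102) × (5/33) × (9/33) × (21/33) ≈ 0.00850754
orange: (36/102) × (9/36) × (10/36) × (23/36) ≈ 0.015659
lemon: (33/102) × (20/33) × (31/33) × (7/33) ≈ 0.0390716
P(lemon | x) = 0.0390716 / 0.06323814 ≈ 0.6178

0.6178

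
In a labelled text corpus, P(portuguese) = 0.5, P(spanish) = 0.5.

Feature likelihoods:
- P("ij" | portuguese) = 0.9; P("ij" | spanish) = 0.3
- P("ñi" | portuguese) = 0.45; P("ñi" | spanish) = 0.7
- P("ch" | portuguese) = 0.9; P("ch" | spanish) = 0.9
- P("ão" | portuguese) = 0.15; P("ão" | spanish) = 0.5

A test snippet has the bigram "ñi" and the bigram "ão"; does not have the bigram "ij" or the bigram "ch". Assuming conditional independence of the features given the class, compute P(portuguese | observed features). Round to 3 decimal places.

0.027

portuguese: 0.5 × (1−0.9) × 0.45 × (1−0.9) × 0.15 = 0.0003375
spanish: 0.5 × (1−0.3) × 0.7 × (1−0.9) × 0.5 = 0.01225
P(portuguese | x) = 0.0003375 / 0.0125875 ≈ 0.027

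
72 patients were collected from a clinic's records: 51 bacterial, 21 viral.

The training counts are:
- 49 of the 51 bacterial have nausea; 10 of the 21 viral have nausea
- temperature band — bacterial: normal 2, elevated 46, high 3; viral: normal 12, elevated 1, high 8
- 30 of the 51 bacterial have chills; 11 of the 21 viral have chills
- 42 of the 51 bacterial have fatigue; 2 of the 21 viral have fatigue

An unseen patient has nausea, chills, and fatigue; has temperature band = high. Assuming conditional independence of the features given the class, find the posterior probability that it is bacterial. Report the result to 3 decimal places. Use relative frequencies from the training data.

0.880

bacterial: (51/72) × (49/51) × (3/51) × (30/51) × (42/51) ≈ 0.019393
viral: (21/72) × (10/21) × (8/21) × (11/21) × (2/21) ≈ 0.0026395
P(bacterial | x) = 0.019393 / 0.0220325 ≈ 0.880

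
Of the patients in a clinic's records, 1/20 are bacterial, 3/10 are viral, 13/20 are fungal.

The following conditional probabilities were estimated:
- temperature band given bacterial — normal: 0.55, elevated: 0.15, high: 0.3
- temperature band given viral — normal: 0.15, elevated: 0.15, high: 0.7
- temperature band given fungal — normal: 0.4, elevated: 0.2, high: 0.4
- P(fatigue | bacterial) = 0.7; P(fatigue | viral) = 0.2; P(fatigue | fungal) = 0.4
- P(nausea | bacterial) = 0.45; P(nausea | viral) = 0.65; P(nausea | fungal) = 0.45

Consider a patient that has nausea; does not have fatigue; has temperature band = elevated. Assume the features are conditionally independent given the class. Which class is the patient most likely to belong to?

bacterial: 0.05 × 0.15 × (1−0.7) × 0.45 = 0.0010125
viral: 0.3 × 0.15 × (1−0.2) × 0.65 = 0.0234
fungal: 0.65 × 0.2 × (1−0.4) × 0.45 = 0.0351
Highest score → fungal.

fungal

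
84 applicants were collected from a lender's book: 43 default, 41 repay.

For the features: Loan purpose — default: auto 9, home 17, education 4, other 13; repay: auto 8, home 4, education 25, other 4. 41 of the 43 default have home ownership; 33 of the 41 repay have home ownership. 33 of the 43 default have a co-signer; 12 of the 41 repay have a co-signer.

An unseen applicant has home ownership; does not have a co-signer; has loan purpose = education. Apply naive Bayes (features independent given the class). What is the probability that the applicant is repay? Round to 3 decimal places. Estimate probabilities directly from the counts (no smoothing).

0.941

default: (43/84) × (4/43) × (41/43) × (10/43) ≈ 0.0105591
repay: (41/84) × (25/41) × (33/41) × (29/41) ≈ 0.169436
P(repay | x) = 0.169436 / 0.1799951 ≈ 0.941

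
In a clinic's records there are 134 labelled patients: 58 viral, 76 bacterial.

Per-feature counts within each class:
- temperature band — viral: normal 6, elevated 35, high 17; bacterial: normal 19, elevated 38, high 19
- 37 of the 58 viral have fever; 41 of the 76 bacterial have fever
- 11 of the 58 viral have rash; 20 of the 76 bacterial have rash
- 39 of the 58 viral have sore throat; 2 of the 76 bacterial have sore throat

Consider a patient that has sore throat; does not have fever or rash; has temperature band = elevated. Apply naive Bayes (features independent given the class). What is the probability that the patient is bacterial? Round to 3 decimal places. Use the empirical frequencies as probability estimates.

0.047

viral: (58/134) × (35/58) × (21/58) × (47/58) × (39/58) ≈ 0.0515301
bacterial: (76/134) × (38/76) × (35/76) × (56/76) × (2/76) ≈ 0.00253235
P(bacterial | x) = 0.00253235 / 0.05406245 ≈ 0.047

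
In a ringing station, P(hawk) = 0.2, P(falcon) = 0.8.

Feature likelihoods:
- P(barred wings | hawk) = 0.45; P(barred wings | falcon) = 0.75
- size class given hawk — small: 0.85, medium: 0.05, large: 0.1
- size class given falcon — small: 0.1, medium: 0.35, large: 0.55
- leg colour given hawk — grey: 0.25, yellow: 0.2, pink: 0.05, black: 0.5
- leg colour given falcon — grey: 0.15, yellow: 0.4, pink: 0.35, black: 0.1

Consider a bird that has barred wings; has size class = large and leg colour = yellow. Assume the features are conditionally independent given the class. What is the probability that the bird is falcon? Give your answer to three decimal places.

0.987

hawk: 0.2 × 0.45 × 0.1 × 0.2 = 0.0018
falcon: 0.8 × 0.75 × 0.55 × 0.4 = 0.132
P(falcon | x) = 0.132 / 0.1338 ≈ 0.987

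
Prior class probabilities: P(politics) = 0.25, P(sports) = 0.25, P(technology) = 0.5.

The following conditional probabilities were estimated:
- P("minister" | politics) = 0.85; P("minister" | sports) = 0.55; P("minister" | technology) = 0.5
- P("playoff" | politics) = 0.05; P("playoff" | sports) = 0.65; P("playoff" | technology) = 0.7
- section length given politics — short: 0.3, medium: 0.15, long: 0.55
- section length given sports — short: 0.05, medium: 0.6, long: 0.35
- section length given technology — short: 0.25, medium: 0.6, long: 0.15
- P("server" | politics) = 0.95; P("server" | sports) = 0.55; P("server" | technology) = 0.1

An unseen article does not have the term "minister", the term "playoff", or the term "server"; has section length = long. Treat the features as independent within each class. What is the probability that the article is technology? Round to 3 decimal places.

0.585

politics: 0.25 × (1−0.85) × (1−0.05) × 0.55 × (1−0.95) = 0.0009796875
sports: 0.25 × (1−0.55) × (1−0.65) × 0.35 × (1−0.55) = 0.0062015625
technology: 0.5 × (1−0.5) × (1−0.7) × 0.15 × (1−0.1) = 0.010125
P(technology | x) = 0.010125 / 0.01730625 ≈ 0.585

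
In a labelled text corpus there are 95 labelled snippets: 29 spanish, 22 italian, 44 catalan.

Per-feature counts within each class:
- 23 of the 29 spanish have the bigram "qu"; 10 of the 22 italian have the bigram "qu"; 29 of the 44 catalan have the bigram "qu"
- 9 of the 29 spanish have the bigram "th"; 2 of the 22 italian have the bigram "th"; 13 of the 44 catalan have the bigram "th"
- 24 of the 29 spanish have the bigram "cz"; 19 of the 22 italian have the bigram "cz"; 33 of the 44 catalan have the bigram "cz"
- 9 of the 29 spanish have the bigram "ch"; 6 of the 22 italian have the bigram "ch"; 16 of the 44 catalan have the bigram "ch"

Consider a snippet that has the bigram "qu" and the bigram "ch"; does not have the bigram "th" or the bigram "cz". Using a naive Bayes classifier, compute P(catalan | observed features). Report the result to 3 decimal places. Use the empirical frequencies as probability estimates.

spanish: (29/95) × (23/29) × (20/29) × (5/29) × (9/29) ≈ 0.00893414
italian: (22/95) × (10/22) × (20/22) × (3/22) × (6/22) ≈ 0.00355886
catalan: (44/95) × (29/44) × (31/44) × (11/44) × (16/44) ≈ 0.019552
P(catalan | x) = 0.019552 / 0.032045 ≈ 0.610

0.610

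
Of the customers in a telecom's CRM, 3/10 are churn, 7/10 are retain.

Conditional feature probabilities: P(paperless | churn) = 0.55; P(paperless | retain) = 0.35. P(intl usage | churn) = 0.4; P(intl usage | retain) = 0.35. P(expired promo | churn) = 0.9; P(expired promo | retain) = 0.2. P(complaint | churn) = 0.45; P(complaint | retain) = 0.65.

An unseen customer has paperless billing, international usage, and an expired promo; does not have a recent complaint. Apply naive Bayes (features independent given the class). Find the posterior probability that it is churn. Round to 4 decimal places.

churn: 0.3 × 0.55 × 0.4 × 0.9 × (1−0.45) = 0.03267
retain: 0.7 × 0.35 × 0.35 × 0.2 × (1−0.65) = 0.0060025
P(churn | x) = 0.03267 / 0.0386725 ≈ 0.8448

0.8448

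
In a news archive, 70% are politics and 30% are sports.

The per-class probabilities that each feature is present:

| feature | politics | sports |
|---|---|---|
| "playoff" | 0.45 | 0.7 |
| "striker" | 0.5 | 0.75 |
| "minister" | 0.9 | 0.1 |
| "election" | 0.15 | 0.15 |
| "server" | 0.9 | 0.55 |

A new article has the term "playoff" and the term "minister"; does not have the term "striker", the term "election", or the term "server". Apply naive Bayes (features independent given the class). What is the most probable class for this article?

politics

politics: 0.7 × 0.45 × (1−0.5) × 0.9 × (1−0.15) × (1−0.9) = 0.01204875
sports: 0.3 × 0.7 × (1−0.75) × 0.1 × (1−0.15) × (1−0.55) = 0.002008125
Highest score → politics.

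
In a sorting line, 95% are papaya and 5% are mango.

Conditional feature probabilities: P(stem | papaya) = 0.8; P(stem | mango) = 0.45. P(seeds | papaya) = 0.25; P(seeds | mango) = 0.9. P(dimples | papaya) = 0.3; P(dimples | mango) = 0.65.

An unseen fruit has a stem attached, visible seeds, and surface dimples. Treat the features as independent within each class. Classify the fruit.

papaya

papaya: 0.95 × 0.8 × 0.25 × 0.3 = 0.057
mango: 0.05 × 0.45 × 0.9 × 0.65 = 0.0131625
Highest score → papaya.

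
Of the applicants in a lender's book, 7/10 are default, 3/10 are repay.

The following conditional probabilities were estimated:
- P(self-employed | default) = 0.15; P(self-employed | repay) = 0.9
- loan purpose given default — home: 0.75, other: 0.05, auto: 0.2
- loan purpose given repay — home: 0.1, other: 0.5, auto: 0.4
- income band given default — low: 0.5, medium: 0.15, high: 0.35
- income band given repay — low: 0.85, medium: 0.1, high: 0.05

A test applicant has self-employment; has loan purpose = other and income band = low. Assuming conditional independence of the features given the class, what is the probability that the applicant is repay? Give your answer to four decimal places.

default: 0.7 × 0.15 × 0.05 × 0.5 = 0.002625
repay: 0.3 × 0.9 × 0.5 × 0.85 = 0.11475
P(repay | x) = 0.11475 / 0.117375 ≈ 0.9776

0.9776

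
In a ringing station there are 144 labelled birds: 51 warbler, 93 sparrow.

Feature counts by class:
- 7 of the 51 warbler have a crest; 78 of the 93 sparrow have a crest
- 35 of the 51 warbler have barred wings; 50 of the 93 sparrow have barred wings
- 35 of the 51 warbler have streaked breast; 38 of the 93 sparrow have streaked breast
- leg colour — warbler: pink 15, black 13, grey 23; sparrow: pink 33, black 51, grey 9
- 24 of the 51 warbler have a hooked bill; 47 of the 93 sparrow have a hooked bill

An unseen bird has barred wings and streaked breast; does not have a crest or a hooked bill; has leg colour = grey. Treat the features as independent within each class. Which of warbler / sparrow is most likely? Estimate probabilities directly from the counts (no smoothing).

warbler: (51/144) × (44/51) × (35/51) × (35/51) × (23/51) × (27/51) ≈ 0.0343587
sparrow: (93/144) × (15/93) × (50/93) × (38/93) × (9/93) × (46/93) ≈ 0.00109534
Highest score → warbler.

warbler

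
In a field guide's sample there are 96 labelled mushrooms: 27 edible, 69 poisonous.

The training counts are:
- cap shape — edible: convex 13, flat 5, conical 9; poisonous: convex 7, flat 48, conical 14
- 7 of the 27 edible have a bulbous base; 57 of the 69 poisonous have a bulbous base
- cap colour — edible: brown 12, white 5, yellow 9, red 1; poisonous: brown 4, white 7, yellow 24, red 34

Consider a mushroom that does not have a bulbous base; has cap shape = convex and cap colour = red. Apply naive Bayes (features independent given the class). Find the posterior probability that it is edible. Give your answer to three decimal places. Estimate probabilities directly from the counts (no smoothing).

edible: (27/96) × (13/27) × (20/27) × (1/27) ≈ 0.00371513
poisonous: (69/96) × (7/69) × (12/69) × (34/69) ≈ 0.00624869
P(edible | x) = 0.00371513 / 0.00996382 ≈ 0.373

0.373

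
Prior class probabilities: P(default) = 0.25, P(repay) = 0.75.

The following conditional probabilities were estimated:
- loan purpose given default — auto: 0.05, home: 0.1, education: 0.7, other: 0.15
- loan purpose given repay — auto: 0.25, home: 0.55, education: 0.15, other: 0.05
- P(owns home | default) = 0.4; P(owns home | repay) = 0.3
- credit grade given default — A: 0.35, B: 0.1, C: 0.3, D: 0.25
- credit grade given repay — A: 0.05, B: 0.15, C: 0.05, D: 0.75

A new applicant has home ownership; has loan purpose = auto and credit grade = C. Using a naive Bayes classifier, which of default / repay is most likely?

repay

default: 0.25 × 0.05 × 0.4 × 0.3 = 0.0015
repay: 0.75 × 0.25 × 0.3 × 0.05 = 0.0028125
Highest score → repay.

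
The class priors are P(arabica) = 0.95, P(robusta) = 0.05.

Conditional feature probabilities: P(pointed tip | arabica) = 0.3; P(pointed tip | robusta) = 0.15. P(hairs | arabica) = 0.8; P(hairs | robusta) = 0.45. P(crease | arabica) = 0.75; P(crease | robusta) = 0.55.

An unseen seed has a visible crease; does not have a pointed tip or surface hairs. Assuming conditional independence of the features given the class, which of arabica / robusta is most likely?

arabica

arabica: 0.95 × (1−0.3) × (1−0.8) × 0.75 = 0.09975
robusta: 0.05 × (1−0.15) × (1−0.45) × 0.55 = 0.01285625
Highest score → arabica.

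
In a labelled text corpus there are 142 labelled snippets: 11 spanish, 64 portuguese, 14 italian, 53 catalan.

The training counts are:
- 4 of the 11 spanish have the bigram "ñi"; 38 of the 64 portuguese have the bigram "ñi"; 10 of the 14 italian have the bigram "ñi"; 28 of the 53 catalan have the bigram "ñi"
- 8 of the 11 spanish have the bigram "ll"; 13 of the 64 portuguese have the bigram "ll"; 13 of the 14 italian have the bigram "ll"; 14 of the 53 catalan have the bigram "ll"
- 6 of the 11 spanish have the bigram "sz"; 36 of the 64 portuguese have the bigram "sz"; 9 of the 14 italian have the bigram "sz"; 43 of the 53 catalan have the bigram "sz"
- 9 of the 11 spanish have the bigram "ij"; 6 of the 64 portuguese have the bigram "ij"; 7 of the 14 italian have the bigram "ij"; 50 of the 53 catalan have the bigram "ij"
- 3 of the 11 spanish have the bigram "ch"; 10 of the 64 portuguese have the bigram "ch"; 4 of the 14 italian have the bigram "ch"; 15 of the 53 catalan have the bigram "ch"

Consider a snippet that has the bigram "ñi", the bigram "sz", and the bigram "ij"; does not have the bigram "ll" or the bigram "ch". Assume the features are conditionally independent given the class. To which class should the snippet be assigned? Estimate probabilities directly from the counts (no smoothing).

catalan

spanish: (11/142) × (4/11) × (3/11) × (6/11) × (9/11) × (8/11) ≈ 0.00249348
portuguese: (64/142) × (38/64) × (51/64) × (36/64) × (6/64) × (54/64) ≈ 0.0094884
italian: (14/142) × (10/14) × (1/14) × (9/14) × (7/14) × (10/14) ≈ 0.00115489
catalan: (53/142) × (28/53) × (39/53) × (43/53) × (50/53) × (38/53) ≈ 0.0796256
Highest score → catalan.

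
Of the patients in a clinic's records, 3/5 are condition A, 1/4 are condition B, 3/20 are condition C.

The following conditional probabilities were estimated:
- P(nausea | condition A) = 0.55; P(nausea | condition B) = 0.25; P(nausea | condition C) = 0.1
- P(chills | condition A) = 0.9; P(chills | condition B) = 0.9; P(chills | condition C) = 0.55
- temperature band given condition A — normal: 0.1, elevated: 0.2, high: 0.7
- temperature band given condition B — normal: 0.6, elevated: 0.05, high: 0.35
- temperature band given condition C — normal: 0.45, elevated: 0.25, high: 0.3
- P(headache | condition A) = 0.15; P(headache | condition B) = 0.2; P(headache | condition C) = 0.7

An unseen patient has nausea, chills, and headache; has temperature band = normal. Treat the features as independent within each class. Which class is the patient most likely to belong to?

condition A: 0.6 × 0.55 × 0.9 × 0.1 × 0.15 = 0.004455
condition B: 0.25 × 0.25 × 0.9 × 0.6 × 0.2 = 0.00675
condition C: 0.15 × 0.1 × 0.55 × 0.45 × 0.7 = 0.00259875
Highest score → condition B.

condition B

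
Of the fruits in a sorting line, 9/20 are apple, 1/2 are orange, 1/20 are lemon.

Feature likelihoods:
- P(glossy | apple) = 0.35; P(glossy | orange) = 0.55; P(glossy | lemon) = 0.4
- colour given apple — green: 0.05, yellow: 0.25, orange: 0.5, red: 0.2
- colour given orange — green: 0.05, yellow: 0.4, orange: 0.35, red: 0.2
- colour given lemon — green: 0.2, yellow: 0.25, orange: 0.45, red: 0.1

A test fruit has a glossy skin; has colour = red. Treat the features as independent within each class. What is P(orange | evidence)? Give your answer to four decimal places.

0.6215

apple: 0.45 × 0.35 × 0.2 = 0.0315
orange: 0.5 × 0.55 × 0.2 = 0.055
lemon: 0.05 × 0.4 × 0.1 = 0.002
P(orange | x) = 0.055 / 0.0885 ≈ 0.6215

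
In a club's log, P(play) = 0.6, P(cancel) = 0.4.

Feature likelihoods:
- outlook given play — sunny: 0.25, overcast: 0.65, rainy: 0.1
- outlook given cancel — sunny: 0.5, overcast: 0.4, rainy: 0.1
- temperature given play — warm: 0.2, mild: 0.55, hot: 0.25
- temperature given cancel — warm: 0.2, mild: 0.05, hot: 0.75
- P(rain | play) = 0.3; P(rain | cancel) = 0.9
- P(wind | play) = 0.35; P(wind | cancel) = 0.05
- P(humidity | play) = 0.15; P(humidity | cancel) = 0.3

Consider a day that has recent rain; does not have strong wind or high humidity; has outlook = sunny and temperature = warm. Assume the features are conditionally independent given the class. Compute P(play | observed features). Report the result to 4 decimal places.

play: 0.6 × 0.25 × 0.2 × 0.3 × (1−0.35) × (1−0.15) = 0.0049725
cancel: 0.4 × 0.5 × 0.2 × 0.9 × (1−0.05) × (1−0.3) = 0.02394
P(play | x) = 0.0049725 / 0.0289125 ≈ 0.1720

0.1720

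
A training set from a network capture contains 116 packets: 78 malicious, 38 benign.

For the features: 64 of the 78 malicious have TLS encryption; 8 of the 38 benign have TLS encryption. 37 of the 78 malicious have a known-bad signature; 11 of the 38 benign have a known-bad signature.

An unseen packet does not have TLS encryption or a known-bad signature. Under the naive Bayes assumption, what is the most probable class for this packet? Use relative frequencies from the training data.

benign

malicious: (78/116) × (14/78) × (41/78) ≈ 0.0634394
benign: (38/116) × (30/38) × (27/38) ≈ 0.183757
Highest score → benign.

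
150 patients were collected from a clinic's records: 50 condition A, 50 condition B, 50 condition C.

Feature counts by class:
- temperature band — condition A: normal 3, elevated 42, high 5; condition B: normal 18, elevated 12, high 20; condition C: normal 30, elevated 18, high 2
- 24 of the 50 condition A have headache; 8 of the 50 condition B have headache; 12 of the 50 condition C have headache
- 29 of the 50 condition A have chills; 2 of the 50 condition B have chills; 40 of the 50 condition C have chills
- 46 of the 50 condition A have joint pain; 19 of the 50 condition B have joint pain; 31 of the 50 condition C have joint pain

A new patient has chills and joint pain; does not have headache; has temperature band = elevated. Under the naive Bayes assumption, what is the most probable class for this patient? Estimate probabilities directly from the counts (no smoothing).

condition A: (50/150) × (42/50) × (26/50) × (29/50) × (46/50) = 0.07769216
condition B: (50/150) × (12/50) × (42/50) × (2/50) × (19/50) = 0.00102144
condition C: (50/150) × (18/50) × (38/50) × (40/50) × (31/50) = 0.0452352
Highest score → condition A.

condition A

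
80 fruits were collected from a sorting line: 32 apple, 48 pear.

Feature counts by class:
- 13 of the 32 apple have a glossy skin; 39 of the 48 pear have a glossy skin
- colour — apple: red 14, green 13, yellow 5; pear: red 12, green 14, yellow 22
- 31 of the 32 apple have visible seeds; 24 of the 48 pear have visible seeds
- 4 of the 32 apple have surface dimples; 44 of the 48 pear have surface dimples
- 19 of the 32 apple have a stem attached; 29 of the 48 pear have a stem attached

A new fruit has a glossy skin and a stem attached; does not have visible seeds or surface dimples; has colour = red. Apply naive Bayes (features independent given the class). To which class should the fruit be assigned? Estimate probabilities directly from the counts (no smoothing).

apple: (32/80) × (13/32) × (14/32) × (1/32) × (28/32) × (19/32) = 0.001154232025146484375
pear: (48/80) × (39/48) × (12/48) × (24/48) × (4/48) × (29/48) ≈ 0.00306803
Highest score → pear.

pear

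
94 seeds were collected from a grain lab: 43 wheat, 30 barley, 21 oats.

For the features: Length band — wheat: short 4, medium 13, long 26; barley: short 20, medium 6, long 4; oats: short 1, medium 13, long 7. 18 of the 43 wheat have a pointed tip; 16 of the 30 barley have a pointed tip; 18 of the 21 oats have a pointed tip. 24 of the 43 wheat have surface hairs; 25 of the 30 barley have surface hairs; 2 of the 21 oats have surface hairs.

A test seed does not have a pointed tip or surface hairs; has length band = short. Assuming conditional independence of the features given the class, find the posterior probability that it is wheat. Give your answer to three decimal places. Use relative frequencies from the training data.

wheat: (43/94) × (4/43) × (25/43) × (19/43) ≈ 0.0109317
barley: (30/94) × (20/30) × (14/30) × (5/30) ≈ 0.0165485
oats: (21/94) × (1/21) × (3/21) × (19/21) ≈ 0.00137502
P(wheat | x) = 0.0109317 / 0.02885522 ≈ 0.379

0.379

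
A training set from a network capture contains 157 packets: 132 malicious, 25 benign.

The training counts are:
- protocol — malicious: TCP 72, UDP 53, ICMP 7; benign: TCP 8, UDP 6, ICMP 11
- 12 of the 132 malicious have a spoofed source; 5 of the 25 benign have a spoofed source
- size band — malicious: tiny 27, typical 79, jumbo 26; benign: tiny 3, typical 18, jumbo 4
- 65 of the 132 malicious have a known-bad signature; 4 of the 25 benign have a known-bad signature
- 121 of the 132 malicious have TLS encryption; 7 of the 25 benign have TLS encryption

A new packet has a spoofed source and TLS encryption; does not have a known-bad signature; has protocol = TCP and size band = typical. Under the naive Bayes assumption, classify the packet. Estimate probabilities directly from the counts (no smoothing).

malicious

malicious: (132/157) × (72/132) × (12/132) × (79/132) × (67/132) × (121/132) ≈ 0.0116093
benign: (25/157) × (8/25) × (5/25) × (18/25) × (21/25) × (7/25) ≈ 0.0017258
Highest score → malicious.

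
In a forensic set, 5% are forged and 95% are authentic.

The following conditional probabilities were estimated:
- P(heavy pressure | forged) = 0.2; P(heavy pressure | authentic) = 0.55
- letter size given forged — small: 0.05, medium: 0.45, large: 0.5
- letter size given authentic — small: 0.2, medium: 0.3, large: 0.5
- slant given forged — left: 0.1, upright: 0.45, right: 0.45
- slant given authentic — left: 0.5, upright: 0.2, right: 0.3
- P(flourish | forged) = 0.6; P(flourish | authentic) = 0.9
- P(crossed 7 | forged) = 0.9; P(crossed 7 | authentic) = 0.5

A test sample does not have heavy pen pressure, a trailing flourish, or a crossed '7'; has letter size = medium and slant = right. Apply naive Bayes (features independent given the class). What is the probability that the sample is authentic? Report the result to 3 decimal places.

forged: 0.05 × (1−0.2) × 0.45 × 0.45 × (1−0.6) × (1−0.9) = 0.000324
authentic: 0.95 × (1−0.55) × 0.3 × 0.3 × (1−0.9) × (1−0.5) = 0.00192375
P(authentic | x) = 0.00192375 / 0.00224775 ≈ 0.856

0.856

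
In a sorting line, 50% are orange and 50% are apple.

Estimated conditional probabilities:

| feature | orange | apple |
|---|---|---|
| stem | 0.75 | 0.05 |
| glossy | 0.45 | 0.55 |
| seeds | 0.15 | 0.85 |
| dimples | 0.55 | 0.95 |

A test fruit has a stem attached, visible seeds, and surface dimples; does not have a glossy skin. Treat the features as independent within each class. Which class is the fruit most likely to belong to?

orange: 0.5 × 0.75 × (1−0.45) × 0.15 × 0.55 = 0.017015625
apple: 0.5 × 0.05 × (1−0.55) × 0.85 × 0.95 = 0.009084375
Highest score → orange.

orange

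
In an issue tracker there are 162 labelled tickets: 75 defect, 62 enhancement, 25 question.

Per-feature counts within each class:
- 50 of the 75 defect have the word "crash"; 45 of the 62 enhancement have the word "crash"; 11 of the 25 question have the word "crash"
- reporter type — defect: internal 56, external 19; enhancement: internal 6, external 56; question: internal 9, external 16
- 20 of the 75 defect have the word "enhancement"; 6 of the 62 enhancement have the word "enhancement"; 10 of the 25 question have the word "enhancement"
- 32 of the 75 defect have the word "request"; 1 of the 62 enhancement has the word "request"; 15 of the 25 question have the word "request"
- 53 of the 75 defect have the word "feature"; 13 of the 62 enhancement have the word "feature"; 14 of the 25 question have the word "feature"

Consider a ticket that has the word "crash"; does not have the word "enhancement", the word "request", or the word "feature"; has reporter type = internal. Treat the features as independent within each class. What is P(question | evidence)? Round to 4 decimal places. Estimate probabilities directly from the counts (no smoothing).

0.0517

defect: (75/162) × (50/75) × (56/75) × (55/75) × (43/75) × (22/75) ≈ 0.0284218
enhancement: (62/162) × (45/62) × (6/62) × (56/62) × (61/62) × (49/62) ≈ 0.0188797
question: (25/162) × (11/25) × (9/25) × (15/25) × (10/25) × (11/25) ≈ 0.00258133
P(question | x) = 0.00258133 / 0.04988283 ≈ 0.0517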